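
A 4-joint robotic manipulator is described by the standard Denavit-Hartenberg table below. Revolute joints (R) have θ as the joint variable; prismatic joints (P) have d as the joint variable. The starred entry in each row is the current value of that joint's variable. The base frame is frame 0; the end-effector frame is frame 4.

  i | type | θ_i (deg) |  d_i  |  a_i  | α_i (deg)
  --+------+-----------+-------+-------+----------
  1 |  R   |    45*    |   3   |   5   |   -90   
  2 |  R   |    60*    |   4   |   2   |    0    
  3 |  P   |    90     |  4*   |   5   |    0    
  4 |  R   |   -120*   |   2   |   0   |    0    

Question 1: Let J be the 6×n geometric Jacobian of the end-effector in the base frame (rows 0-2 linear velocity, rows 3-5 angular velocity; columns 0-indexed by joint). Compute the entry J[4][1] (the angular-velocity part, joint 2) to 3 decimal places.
0.707

axis z_1 = (-0.7071,0.7071,0.0000); lever o_n−o_1 = (-9.4258,4.7163,-4.2321)
cross product → J_v[:, 1] = (-2.9925,-2.9925,3.3301)
J_ω[:, 1] = z_1
entry J[4][1] = 0.7071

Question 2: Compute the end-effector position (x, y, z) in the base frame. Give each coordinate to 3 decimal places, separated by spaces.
after link 1: o_1 = (3.5355, 3.5355, 3.0000)
after link 2: o_2 = (1.4142, 7.0711, 1.2679)
after link 3: o_3 = (-4.4761, 6.8376, -1.2321)
after link 4: o_4 = (-5.8903, 8.2518, -1.2321)

-5.890 8.252 -1.232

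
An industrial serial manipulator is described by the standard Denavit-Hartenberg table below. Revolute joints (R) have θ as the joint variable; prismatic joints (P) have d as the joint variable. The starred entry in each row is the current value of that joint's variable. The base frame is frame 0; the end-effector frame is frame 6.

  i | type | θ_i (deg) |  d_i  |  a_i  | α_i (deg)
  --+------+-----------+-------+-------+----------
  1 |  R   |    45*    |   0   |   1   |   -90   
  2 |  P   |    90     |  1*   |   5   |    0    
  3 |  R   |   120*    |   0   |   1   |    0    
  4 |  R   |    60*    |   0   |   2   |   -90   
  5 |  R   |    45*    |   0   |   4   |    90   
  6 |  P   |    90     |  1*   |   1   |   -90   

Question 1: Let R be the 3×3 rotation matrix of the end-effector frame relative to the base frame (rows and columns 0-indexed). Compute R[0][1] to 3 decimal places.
End-effector y-axis (col 1 of R) = (0.5000,-0.5000,-0.7071)
R[0][1] = 0.5000

0.500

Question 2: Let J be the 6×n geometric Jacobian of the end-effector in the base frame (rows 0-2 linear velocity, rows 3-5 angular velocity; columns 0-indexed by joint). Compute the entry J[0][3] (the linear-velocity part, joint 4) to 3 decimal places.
axis z_3 = (-0.7071,0.7071,0.0000); lever o_n−o_3 = (2.2071,-0.7929,5.5355)
cross product → J_v[:, 3] = (3.9142,3.9142,-1.0000)
J_ω[:, 3] = z_3
entry J[0][3] = 3.9142

3.914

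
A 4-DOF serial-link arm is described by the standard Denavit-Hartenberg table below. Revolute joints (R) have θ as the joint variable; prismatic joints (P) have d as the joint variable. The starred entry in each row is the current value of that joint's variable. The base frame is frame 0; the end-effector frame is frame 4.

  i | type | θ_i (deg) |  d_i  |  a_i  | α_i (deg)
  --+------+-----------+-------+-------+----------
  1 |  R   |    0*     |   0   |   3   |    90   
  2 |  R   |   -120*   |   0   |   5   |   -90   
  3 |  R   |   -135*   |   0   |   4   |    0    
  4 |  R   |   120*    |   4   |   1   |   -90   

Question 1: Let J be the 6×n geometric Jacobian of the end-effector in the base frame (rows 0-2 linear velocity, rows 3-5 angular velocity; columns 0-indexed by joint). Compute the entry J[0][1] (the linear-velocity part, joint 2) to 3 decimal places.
axis z_1 = (0.0000,-1.0000,0.0000); lever o_n−o_1 = (1.8954,-3.0872,-4.7172)
cross product → J_v[:, 1] = (4.7172,0.0000,1.8954)
J_ω[:, 1] = z_1
entry J[0][1] = 4.7172

4.717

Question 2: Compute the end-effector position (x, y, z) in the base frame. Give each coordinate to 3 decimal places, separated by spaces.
after link 1: o_1 = (3.0000, 0.0000, 0.0000)
after link 2: o_2 = (0.5000, -0.0000, -4.3301)
after link 3: o_3 = (1.9142, -2.8284, -1.8806)
after link 4: o_4 = (4.8954, -3.0872, -4.7172)

4.895 -3.087 -4.717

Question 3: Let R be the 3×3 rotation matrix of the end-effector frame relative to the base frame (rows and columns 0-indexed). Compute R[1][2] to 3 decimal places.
End-effector z-axis (col 2 of R) = (-0.1294,0.9659,-0.2241)
R[1][2] = 0.9659

0.966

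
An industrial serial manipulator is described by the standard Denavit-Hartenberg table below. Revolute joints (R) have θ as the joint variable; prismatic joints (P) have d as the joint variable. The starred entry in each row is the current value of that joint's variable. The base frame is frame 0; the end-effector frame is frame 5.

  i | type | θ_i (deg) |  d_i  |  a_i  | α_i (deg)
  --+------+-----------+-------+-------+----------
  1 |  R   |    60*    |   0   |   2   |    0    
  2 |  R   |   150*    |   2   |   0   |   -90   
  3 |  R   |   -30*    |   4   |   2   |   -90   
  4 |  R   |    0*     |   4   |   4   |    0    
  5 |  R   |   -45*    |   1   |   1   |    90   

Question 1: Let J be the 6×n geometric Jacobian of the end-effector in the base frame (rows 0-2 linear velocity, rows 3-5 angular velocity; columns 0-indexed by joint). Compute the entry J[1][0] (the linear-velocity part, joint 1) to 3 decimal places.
axis z_0 = ẑ; lever o_n−o_0 = (-3.8418,-6.4987,1.0234)
cross product → J_v[:, 0] = (6.4987,-3.8418,0.0000)
J_ω[:, 0] = z_0
entry J[1][0] = -3.8418

-3.842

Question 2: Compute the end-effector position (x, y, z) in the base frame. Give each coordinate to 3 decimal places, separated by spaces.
-3.842 -6.499 1.023

after link 1: o_1 = (1.0000, 1.7321, 0.0000)
after link 2: o_2 = (1.0000, 1.7321, 2.0000)
after link 3: o_3 = (1.5000, -2.5981, 3.0000)
after link 4: o_4 = (-3.2321, -5.3301, 1.5359)
after link 5: o_5 = (-3.8418, -6.4987, 1.0234)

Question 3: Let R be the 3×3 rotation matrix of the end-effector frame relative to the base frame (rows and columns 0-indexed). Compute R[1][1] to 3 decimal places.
-0.250

End-effector y-axis (col 1 of R) = (-0.4330,-0.2500,-0.8660)
R[1][1] = -0.2500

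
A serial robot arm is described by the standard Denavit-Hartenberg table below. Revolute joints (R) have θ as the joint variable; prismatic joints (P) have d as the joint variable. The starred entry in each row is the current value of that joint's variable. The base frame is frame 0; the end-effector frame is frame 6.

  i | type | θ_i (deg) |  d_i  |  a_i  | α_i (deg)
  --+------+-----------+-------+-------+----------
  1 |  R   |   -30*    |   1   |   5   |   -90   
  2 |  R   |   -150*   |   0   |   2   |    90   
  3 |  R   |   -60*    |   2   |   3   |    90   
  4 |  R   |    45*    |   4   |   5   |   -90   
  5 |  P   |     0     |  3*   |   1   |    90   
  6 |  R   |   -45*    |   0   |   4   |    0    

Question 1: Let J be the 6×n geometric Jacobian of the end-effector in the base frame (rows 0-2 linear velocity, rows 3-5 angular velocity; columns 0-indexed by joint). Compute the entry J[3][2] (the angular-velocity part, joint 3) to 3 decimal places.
axis z_2 = (-0.4330,0.2500,-0.8660); lever o_n−o_2 = (-9.3938,-6.0072,-6.6951)
cross product → J_v[:, 2] = (-6.8762,5.2362,4.9496)
J_ω[:, 2] = z_2
entry J[3][2] = -0.4330

-0.433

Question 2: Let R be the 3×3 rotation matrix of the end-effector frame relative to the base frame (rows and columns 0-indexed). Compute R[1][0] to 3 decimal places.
End-effector x-axis (col 0 of R) = (-0.8080,-0.5335,0.2500)
R[1][0] = -0.5335

-0.533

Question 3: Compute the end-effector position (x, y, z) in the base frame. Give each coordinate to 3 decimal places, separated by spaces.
-6.564 -7.641 -4.695

after link 1: o_1 = (4.3301, -2.5000, 1.0000)
after link 2: o_2 = (2.8301, -1.6340, 2.0000)
after link 3: o_3 = (-0.4599, -2.7345, 1.0179)
after link 4: o_4 = (-3.2495, -6.9688, -2.8921)
after link 5: o_5 = (-3.3316, -5.5072, -5.6951)
after link 6: o_6 = (-6.5636, -7.6412, -4.6951)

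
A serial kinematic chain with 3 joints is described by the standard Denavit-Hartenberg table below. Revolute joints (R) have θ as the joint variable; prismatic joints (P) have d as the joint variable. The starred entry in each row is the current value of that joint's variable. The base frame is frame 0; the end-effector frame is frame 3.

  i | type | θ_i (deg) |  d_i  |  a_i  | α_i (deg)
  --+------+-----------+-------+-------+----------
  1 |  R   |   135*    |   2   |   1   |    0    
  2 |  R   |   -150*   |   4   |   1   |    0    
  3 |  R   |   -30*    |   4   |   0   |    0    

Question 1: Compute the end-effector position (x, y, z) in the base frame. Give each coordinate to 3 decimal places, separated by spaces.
0.259 0.448 10.000

after link 1: o_1 = (-0.7071, 0.7071, 2.0000)
after link 2: o_2 = (0.2588, 0.4483, 6.0000)
after link 3: o_3 = (0.2588, 0.4483, 10.0000)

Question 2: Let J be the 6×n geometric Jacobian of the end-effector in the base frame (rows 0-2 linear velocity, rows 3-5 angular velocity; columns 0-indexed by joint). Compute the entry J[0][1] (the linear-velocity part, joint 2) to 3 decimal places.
axis z_1 = (0.0000,0.0000,1.0000); lever o_n−o_1 = (0.9659,-0.2588,8.0000)
cross product → J_v[:, 1] = (0.2588,0.9659,-0.0000)
J_ω[:, 1] = z_1
entry J[0][1] = 0.2588

0.259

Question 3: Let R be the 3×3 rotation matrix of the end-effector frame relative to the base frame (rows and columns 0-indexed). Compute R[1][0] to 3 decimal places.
-0.707

End-effector x-axis (col 0 of R) = (0.7071,-0.7071,0.0000)
R[1][0] = -0.7071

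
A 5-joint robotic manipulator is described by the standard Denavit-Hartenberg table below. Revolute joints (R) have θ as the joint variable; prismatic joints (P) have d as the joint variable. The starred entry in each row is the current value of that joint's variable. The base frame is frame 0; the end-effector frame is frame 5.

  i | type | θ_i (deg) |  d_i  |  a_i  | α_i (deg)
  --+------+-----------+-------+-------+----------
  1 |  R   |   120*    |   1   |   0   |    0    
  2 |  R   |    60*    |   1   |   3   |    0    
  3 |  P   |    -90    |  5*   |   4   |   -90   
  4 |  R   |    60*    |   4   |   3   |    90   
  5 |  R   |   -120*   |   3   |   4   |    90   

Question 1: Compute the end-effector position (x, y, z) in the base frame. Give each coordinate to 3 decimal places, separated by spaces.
after link 1: o_1 = (0.0000, 0.0000, 1.0000)
after link 2: o_2 = (-3.0000, 0.0000, 2.0000)
after link 3: o_3 = (-3.0000, 4.0000, 7.0000)
after link 4: o_4 = (-7.0000, 5.5000, 4.4019)
after link 5: o_5 = (-3.5359, 7.0981, 7.6340)

-3.536 7.098 7.634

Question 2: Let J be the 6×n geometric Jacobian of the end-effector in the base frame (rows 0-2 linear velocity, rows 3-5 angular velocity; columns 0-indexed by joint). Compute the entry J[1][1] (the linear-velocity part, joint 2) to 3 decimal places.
axis z_1 = (0.0000,0.0000,1.0000); lever o_n−o_1 = (-3.5359,7.0981,6.6340)
cross product → J_v[:, 1] = (-7.0981,-3.5359,0.0000)
J_ω[:, 1] = z_1
entry J[1][1] = -3.5359

-3.536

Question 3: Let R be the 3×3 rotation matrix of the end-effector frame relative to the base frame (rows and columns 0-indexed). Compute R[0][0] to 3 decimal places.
0.866

End-effector x-axis (col 0 of R) = (0.8660,-0.2500,0.4330)
R[0][0] = 0.8660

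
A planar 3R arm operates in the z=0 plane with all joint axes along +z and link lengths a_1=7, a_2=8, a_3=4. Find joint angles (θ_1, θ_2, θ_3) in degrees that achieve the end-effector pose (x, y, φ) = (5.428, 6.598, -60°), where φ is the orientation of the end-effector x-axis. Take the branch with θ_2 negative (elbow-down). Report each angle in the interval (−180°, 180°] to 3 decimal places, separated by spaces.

120.002 -90.001 -90.000

wrist centre = target − a_3·(cos φ, sin φ) = (3.4280, 10.0621)
cos θ_2 = (112.9971−7²−8²)/(2·7·8) = -0.0000; θ_2 = -90.0015° (elbow-down)
β = atan2(10.0621,3.4280) = 71.1868°; ψ = atan2(-8.0000,6.9998) = -48.8149°
θ_1 = β − ψ = 120.0018°
θ_3 = φ − θ_1 − θ_2 = -90.0003° (wrapped to (-180°,180°])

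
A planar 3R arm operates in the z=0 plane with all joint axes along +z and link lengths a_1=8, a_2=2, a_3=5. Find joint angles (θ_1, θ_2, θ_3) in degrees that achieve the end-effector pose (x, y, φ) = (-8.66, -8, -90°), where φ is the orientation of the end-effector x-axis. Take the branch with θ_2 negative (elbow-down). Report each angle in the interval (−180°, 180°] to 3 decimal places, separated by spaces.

wrist centre = target − a_3·(cos φ, sin φ) = (-8.6600, -3.0000)
cos θ_2 = (83.9956−8²−2²)/(2·8·2) = 0.4999; θ_2 = -60.0091° (elbow-down)
β = atan2(-3.0000,-8.6600) = -160.8929°; ψ = atan2(-1.7322,8.9997) = -10.8947°
θ_1 = β − ψ = -149.9982°
θ_3 = φ − θ_1 − θ_2 = 120.0073° (wrapped to (-180°,180°])

-149.998 -60.009 120.007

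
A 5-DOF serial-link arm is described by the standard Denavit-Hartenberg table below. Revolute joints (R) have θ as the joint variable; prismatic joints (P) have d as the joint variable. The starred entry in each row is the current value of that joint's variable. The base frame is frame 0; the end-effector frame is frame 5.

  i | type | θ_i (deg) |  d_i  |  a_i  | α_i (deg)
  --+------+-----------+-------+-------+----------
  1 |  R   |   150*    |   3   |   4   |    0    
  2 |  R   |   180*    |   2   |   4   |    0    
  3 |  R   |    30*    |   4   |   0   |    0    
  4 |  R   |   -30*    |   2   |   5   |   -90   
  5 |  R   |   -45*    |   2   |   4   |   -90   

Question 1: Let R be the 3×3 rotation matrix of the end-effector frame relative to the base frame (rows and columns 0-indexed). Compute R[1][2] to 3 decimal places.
-0.354

End-effector z-axis (col 2 of R) = (0.6124,-0.3536,-0.7071)
R[1][2] = -0.3536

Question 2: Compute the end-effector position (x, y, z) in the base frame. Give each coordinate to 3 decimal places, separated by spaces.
7.780 -2.182 13.828

after link 1: o_1 = (-3.4641, 2.0000, 3.0000)
after link 2: o_2 = (-0.0000, -0.0000, 5.0000)
after link 3: o_3 = (-0.0000, -0.0000, 9.0000)
after link 4: o_4 = (4.3301, -2.5000, 11.0000)
after link 5: o_5 = (7.7796, -2.1822, 13.8284)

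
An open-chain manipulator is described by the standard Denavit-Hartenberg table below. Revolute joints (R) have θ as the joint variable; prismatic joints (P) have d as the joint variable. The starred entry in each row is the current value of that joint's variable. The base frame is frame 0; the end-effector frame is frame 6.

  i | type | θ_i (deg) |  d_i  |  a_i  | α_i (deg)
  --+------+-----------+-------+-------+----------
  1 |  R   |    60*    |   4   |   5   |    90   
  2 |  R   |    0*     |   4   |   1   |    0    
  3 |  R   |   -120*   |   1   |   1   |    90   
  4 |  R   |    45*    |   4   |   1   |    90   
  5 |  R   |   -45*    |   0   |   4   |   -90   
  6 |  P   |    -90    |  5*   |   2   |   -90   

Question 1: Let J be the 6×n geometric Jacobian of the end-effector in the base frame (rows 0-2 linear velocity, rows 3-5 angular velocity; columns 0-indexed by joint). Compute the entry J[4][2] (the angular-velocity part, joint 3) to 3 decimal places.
-0.500

axis z_2 = (0.8660,-0.5000,0.0000); lever o_n−o_2 = (0.2072,-9.2269,-4.2467)
cross product → J_v[:, 2] = (2.1234,3.6778,-7.8871)
J_ω[:, 2] = z_2
entry J[4][2] = -0.5000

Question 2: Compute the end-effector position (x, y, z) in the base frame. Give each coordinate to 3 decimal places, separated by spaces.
6.671 -6.031 -0.247

after link 1: o_1 = (2.5000, 4.3301, 4.0000)
after link 2: o_2 = (6.4641, 3.1962, 4.0000)
after link 3: o_3 = (7.0801, 2.2631, 3.1340)
after link 4: o_4 = (5.7837, -1.3966, 4.5216)
after link 5: o_5 = (8.2405, -1.1413, 1.3753)
after link 6: o_6 = (6.6713, -6.0308, -0.2467)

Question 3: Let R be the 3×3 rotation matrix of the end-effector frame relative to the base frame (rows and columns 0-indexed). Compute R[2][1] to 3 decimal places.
End-effector y-axis (col 1 of R) = (-0.0018,0.9968,0.0795)
R[2][1] = 0.0795

0.079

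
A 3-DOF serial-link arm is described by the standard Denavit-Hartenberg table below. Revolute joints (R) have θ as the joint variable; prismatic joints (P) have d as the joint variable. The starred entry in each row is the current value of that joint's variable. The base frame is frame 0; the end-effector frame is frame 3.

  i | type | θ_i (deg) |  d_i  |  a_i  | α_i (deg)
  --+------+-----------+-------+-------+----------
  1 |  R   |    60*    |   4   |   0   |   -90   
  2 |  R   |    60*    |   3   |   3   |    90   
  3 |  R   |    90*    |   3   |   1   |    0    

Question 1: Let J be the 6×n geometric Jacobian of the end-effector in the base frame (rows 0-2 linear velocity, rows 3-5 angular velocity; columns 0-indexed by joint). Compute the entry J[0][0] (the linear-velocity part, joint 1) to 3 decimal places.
-5.549

axis z_0 = ẑ; lever o_n−o_0 = (-1.4151,5.5490,2.9019)
cross product → J_v[:, 0] = (-5.5490,-1.4151,0.0000)
J_ω[:, 0] = z_0
entry J[0][0] = -5.5490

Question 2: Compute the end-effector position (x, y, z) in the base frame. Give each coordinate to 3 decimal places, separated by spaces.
after link 1: o_1 = (0.0000, 0.0000, 4.0000)
after link 2: o_2 = (-1.8481, 2.7990, 1.4019)
after link 3: o_3 = (-1.4151, 5.5490, 2.9019)

-1.415 5.549 2.902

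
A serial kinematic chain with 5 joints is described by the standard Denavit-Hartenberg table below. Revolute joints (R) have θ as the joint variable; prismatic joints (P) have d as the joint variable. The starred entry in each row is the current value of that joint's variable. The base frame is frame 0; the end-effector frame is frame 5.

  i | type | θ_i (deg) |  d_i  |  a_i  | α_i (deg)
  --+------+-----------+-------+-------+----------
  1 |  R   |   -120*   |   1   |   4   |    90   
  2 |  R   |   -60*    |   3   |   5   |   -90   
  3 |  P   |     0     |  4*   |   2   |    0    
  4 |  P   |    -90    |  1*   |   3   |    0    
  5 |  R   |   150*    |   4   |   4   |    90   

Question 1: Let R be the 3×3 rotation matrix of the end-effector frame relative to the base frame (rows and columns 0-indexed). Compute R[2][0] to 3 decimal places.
End-effector x-axis (col 0 of R) = (0.6250,-0.6495,-0.4330)
R[2][0] = -0.4330

-0.433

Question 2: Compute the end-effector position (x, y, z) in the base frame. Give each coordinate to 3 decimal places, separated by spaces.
-10.343 -12.843 -2.294

after link 1: o_1 = (-2.0000, -3.4641, 1.0000)
after link 2: o_2 = (-5.8481, -4.1292, -3.3301)
after link 3: o_3 = (-8.0801, -7.9952, -3.0622)
after link 4: o_4 = (-11.1112, -7.2452, -2.5622)
after link 5: o_5 = (-10.3433, -12.8433, -2.2942)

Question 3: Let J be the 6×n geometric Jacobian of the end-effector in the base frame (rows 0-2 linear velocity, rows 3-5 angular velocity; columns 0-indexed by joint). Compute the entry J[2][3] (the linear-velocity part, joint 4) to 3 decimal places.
prismatic axis z_3 = (-0.4330,-0.7500,0.5000)
J_v[:, 3] = z_3; J_ω[:, 3] = (0,0,0)
entry J[2][3] = 0.5000

0.500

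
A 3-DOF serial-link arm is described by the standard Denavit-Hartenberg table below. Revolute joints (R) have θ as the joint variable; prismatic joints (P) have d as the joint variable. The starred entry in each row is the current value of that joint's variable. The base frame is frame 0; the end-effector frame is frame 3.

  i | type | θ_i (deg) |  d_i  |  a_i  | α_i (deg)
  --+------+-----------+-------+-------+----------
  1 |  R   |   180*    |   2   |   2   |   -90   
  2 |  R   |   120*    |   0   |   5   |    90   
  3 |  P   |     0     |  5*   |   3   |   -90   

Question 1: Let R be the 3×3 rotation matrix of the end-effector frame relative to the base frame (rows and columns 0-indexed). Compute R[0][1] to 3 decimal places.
0.866

End-effector y-axis (col 1 of R) = (0.8660,-0.0000,0.5000)
R[0][1] = 0.8660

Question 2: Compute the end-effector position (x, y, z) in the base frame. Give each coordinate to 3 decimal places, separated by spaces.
after link 1: o_1 = (-2.0000, 0.0000, 2.0000)
after link 2: o_2 = (0.5000, -0.0000, -2.3301)
after link 3: o_3 = (-2.3301, -0.0000, -7.4282)

-2.330 -0.000 -7.428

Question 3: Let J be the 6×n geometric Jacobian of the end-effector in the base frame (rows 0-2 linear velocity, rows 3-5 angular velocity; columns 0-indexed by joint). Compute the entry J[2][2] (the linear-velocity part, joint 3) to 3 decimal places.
prismatic axis z_2 = (-0.8660,0.0000,-0.5000)
J_v[:, 2] = z_2; J_ω[:, 2] = (0,0,0)
entry J[2][2] = -0.5000

-0.500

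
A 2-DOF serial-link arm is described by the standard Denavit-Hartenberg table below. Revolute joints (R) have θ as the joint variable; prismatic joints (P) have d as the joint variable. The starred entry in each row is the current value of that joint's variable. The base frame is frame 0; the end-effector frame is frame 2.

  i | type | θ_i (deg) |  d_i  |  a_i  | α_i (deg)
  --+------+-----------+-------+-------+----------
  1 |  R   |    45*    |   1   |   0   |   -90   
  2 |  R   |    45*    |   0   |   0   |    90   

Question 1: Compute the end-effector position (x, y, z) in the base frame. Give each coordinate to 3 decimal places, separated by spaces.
0.000 0.000 1.000

after link 1: o_1 = (0.0000, 0.0000, 1.0000)
after link 2: o_2 = (0.0000, 0.0000, 1.0000)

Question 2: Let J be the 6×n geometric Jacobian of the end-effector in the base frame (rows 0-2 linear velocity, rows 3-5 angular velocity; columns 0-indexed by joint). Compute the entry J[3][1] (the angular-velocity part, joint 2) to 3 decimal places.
axis z_1 = (-0.7071,0.7071,0.0000); lever o_n−o_1 = (0.0000,0.0000,0.0000)
cross product → J_v[:, 1] = (0.0000,0.0000,-0.0000)
J_ω[:, 1] = z_1
entry J[3][1] = -0.7071

-0.707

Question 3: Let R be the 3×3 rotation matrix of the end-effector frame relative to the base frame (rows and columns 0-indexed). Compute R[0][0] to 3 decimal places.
0.500

End-effector x-axis (col 0 of R) = (0.5000,0.5000,-0.7071)
R[0][0] = 0.5000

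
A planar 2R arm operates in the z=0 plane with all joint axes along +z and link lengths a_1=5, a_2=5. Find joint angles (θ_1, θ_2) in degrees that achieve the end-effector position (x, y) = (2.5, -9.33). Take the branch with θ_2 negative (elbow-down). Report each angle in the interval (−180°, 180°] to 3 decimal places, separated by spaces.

cos θ_2 = (93.2989−5²−5²)/(2·5·5) = 0.8660; θ_2 = -30.0054° (elbow-down)
β = atan2(-9.3300,2.5000) = -74.9998°; ψ = atan2(-2.5004,9.3299) = -15.0027°
θ_1 = β − ψ = -59.9971°

-59.997 -30.005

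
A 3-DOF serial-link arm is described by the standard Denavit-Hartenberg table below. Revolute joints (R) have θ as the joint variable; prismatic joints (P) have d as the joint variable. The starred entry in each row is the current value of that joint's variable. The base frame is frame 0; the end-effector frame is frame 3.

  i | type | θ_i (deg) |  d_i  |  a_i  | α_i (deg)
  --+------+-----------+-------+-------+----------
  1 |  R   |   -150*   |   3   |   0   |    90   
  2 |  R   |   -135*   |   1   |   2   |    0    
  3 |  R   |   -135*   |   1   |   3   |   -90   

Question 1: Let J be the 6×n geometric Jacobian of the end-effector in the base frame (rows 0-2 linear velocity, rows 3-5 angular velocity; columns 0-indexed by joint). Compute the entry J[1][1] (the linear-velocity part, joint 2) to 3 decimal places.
axis z_1 = (-0.5000,0.8660,0.0000); lever o_n−o_1 = (0.2247,2.4392,1.5858)
cross product → J_v[:, 1] = (1.3733,0.7929,-1.4142)
J_ω[:, 1] = z_1
entry J[1][1] = 0.7929

0.793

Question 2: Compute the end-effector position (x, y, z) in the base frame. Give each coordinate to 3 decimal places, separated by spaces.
0.225 2.439 4.586

after link 1: o_1 = (0.0000, 0.0000, 3.0000)
after link 2: o_2 = (0.7247, 1.5731, 1.5858)
after link 3: o_3 = (0.2247, 2.4392, 4.5858)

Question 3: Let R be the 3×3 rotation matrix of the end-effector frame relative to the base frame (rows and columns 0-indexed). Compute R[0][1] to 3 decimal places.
0.500

End-effector y-axis (col 1 of R) = (0.5000,-0.8660,-0.0000)
R[0][1] = 0.5000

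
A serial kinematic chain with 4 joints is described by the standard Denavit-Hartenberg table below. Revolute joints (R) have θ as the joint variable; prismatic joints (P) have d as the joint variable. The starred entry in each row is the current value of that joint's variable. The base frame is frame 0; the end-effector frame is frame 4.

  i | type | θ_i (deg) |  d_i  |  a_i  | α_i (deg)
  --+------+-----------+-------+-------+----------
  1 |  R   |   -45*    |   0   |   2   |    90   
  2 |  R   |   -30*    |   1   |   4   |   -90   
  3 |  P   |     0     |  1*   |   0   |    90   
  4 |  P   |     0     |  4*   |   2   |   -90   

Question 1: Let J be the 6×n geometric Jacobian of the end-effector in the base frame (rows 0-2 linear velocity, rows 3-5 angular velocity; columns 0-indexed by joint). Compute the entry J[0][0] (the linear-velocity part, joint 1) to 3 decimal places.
8.978

axis z_0 = ẑ; lever o_n−o_0 = (1.9065,-8.9775,-2.1340)
cross product → J_v[:, 0] = (8.9775,1.9065,-0.0000)
J_ω[:, 0] = z_0
entry J[0][0] = 8.9775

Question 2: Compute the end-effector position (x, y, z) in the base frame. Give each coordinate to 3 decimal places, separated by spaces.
after link 1: o_1 = (1.4142, -1.4142, 0.0000)
after link 2: o_2 = (3.1566, -4.5708, -2.0000)
after link 3: o_3 = (3.5101, -4.9244, -1.1340)
after link 4: o_4 = (1.9065, -8.9775, -2.1340)

1.906 -8.978 -2.134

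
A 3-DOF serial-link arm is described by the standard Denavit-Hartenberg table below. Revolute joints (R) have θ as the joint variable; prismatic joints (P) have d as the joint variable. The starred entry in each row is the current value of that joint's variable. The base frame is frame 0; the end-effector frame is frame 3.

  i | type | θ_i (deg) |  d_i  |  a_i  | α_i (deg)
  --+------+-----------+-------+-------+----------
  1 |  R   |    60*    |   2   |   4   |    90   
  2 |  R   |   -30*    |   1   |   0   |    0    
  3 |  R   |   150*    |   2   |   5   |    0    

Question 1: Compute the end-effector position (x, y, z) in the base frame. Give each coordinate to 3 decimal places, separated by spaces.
after link 1: o_1 = (2.0000, 3.4641, 2.0000)
after link 2: o_2 = (2.8660, 2.9641, 2.0000)
after link 3: o_3 = (3.3481, -0.2010, 6.3301)

3.348 -0.201 6.330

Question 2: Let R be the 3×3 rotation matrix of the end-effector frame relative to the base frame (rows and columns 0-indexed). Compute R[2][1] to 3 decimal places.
-0.500

End-effector y-axis (col 1 of R) = (-0.4330,-0.7500,-0.5000)
R[2][1] = -0.5000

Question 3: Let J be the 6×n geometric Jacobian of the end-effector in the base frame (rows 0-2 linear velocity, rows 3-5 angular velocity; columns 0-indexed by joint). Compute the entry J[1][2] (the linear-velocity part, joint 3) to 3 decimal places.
-3.750

axis z_2 = (0.8660,-0.5000,0.0000); lever o_n−o_2 = (0.4821,-3.1651,4.3301)
cross product → J_v[:, 2] = (-2.1651,-3.7500,-2.5000)
J_ω[:, 2] = z_2
entry J[1][2] = -3.7500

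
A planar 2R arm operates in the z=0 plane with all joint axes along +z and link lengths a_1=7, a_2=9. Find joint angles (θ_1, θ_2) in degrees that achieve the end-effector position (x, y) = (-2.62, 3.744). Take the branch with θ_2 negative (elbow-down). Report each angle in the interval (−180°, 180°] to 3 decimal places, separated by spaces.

-135.008 -149.999

cos θ_2 = (20.8819−7²−9²)/(2·7·9) = -0.8660; θ_2 = -149.9990° (elbow-down)
β = atan2(3.7440,-2.6200) = 124.9838°; ψ = atan2(-4.5001,-0.7941) = -100.0080°
θ_1 = β − ψ = 224.9918°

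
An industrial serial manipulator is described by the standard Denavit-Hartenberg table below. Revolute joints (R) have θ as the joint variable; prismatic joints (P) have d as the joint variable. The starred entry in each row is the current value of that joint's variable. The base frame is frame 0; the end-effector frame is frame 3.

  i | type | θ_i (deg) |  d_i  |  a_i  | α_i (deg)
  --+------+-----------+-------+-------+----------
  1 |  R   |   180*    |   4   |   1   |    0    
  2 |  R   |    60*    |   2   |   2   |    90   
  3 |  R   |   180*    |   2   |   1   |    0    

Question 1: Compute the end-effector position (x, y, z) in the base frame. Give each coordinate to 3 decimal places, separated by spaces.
after link 1: o_1 = (-1.0000, 0.0000, 4.0000)
after link 2: o_2 = (-2.0000, -1.7321, 6.0000)
after link 3: o_3 = (-3.2321, 0.1340, 6.0000)

-3.232 0.134 6.000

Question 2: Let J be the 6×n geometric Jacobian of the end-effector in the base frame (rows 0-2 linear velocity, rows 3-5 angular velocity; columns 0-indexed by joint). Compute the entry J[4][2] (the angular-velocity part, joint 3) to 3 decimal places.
axis z_2 = (-0.8660,0.5000,0.0000); lever o_n−o_2 = (-1.2321,1.8660,0.0000)
cross product → J_v[:, 2] = (-0.0000,-0.0000,-1.0000)
J_ω[:, 2] = z_2
entry J[4][2] = 0.5000

0.500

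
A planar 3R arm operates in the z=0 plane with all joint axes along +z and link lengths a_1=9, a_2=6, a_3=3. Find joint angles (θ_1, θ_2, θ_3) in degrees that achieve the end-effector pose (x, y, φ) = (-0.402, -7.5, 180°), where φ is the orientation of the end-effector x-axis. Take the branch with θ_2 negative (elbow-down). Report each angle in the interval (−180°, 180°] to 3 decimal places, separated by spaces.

wrist centre = target − a_3·(cos φ, sin φ) = (2.5980, -7.5000)
cos θ_2 = (62.9996−9²−6²)/(2·9·6) = -0.5000; θ_2 = -120.0002° (elbow-down)
β = atan2(-7.5000,2.5980) = -70.8939°; ψ = atan2(-5.1961,6.0000) = -40.8934°
θ_1 = β − ψ = -30.0005°
θ_3 = φ − θ_1 − θ_2 = -29.9993° (wrapped to (-180°,180°])

-30.000 -120.000 -29.999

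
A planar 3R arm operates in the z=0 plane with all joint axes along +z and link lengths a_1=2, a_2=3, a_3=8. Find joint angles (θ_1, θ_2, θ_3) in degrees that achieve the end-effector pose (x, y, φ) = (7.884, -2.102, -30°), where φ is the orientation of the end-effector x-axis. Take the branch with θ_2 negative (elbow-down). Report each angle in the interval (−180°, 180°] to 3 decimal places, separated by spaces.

156.536 -134.992 -51.544

wrist centre = target − a_3·(cos φ, sin φ) = (0.9558, 1.8980)
cos θ_2 = (4.5160−2²−3²)/(2·2·3) = -0.7070; θ_2 = -134.9917° (elbow-down)
β = atan2(1.8980,0.9558) = 63.2710°; ψ = atan2(-2.1216,-0.1210) = -93.2645°
θ_1 = β − ψ = 156.5355°
θ_3 = φ − θ_1 − θ_2 = -51.5438° (wrapped to (-180°,180°])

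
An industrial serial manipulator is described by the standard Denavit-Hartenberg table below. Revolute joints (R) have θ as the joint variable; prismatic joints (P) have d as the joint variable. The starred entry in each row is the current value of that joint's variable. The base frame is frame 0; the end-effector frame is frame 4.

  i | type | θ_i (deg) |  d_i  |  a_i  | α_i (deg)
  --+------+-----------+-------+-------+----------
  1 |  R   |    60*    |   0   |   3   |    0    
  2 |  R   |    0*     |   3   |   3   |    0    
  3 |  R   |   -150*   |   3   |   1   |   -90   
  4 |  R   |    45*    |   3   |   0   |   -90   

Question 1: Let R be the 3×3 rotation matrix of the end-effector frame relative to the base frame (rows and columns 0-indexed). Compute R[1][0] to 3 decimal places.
End-effector x-axis (col 0 of R) = (-0.0000,-0.7071,-0.7071)
R[1][0] = -0.7071

-0.707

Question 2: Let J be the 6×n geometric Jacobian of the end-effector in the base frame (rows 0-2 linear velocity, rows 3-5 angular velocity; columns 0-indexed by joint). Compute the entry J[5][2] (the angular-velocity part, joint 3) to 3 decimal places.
axis z_2 = (0.0000,0.0000,1.0000); lever o_n−o_2 = (3.0000,-1.0000,3.0000)
cross product → J_v[:, 2] = (1.0000,3.0000,-0.0000)
J_ω[:, 2] = z_2
entry J[5][2] = 1.0000

1.000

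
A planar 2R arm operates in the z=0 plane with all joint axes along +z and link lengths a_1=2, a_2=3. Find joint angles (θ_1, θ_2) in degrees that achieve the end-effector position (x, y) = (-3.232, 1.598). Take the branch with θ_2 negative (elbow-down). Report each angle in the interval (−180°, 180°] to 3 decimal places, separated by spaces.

cos θ_2 = (12.9994−2²−3²)/(2·2·3) = -0.0000; θ_2 = -90.0027° (elbow-down)
β = atan2(1.5980,-3.2320) = 153.6908°; ψ = atan2(-3.0000,1.9999) = -56.3118°
θ_1 = β − ψ = 210.0026°

-149.997 -90.003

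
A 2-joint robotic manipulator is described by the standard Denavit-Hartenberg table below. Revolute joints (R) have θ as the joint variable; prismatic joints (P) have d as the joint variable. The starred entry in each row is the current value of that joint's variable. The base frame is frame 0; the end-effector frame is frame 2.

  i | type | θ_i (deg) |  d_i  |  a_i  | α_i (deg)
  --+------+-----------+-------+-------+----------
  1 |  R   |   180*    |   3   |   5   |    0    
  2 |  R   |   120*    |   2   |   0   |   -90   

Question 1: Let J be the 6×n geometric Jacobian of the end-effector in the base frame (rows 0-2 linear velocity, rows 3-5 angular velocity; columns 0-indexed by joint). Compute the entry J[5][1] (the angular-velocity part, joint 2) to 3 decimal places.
1.000

axis z_1 = (0.0000,0.0000,1.0000); lever o_n−o_1 = (0.0000,0.0000,2.0000)
cross product → J_v[:, 1] = (0.0000,0.0000,0.0000)
J_ω[:, 1] = z_1
entry J[5][1] = 1.0000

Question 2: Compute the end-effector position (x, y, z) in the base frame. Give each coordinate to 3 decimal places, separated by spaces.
after link 1: o_1 = (-5.0000, 0.0000, 3.0000)
after link 2: o_2 = (-5.0000, 0.0000, 5.0000)

-5.000 0.000 5.000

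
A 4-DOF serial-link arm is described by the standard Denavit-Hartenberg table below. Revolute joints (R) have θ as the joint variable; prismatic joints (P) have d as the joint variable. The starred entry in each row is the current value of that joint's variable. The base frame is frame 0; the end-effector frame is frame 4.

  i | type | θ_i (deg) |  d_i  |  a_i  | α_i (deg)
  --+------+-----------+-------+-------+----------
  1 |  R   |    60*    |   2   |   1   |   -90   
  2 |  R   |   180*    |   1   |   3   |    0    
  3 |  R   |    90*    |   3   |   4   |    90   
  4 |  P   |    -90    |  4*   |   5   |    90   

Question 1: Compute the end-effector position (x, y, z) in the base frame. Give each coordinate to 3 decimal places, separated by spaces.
after link 1: o_1 = (0.5000, 0.8660, 2.0000)
after link 2: o_2 = (-1.8660, -1.2321, 2.0000)
after link 3: o_3 = (-4.4641, 0.2679, 6.0000)
after link 4: o_4 = (-2.1340, -5.6962, 6.0000)

-2.134 -5.696 6.000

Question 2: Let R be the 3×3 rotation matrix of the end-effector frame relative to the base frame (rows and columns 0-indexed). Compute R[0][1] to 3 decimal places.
-0.500

End-effector y-axis (col 1 of R) = (-0.5000,-0.8660,-0.0000)
R[0][1] = -0.5000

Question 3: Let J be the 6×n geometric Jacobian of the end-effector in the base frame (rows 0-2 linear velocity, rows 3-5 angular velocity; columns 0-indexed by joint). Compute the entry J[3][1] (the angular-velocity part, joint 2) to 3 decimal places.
axis z_1 = (-0.8660,0.5000,0.0000); lever o_n−o_1 = (-2.6340,-6.5622,4.0000)
cross product → J_v[:, 1] = (2.0000,3.4641,7.0000)
J_ω[:, 1] = z_1
entry J[3][1] = -0.8660

-0.866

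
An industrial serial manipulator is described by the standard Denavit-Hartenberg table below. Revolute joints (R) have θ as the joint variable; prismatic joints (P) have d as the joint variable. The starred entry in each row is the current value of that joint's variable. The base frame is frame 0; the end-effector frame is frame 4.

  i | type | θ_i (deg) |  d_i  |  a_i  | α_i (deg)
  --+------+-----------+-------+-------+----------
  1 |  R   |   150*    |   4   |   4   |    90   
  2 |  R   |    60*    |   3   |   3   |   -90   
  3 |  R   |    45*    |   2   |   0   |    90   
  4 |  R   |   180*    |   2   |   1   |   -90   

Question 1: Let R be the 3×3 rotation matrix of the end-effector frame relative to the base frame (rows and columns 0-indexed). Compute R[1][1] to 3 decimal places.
-0.789

End-effector y-axis (col 1 of R) = (-0.0474,-0.7891,-0.6124)
R[1][1] = -0.7891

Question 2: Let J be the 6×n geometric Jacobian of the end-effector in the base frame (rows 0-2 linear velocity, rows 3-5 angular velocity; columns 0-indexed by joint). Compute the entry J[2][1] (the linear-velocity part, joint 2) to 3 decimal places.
axis z_1 = (0.5000,0.8660,0.0000); lever o_n−o_1 = (2.4554,4.4959,4.2104)
cross product → J_v[:, 1] = (3.6464,-2.1052,0.1215)
J_ω[:, 1] = z_1
entry J[2][1] = 0.1215

0.122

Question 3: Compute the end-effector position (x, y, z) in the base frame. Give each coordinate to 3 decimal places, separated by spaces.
after link 1: o_1 = (-3.4641, 2.0000, 4.0000)
after link 2: o_2 = (-3.2631, 5.3481, 6.5981)
after link 3: o_3 = (-1.7631, 4.4821, 7.5981)
after link 4: o_4 = (-1.0087, 6.4959, 8.2104)

-1.009 6.496 8.210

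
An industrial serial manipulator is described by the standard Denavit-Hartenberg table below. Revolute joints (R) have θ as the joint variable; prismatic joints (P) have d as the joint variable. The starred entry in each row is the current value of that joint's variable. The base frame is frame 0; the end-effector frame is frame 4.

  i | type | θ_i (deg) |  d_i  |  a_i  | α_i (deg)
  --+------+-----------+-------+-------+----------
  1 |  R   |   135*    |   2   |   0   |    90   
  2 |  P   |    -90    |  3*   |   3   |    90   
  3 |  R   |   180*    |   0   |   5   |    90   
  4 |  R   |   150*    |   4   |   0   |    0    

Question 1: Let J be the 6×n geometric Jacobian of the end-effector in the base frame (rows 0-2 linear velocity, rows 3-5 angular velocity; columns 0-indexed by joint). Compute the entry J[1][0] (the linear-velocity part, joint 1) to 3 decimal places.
4.950

axis z_0 = ẑ; lever o_n−o_0 = (4.9497,4.9497,4.0000)
cross product → J_v[:, 0] = (-4.9497,4.9497,0.0000)
J_ω[:, 0] = z_0
entry J[1][0] = 4.9497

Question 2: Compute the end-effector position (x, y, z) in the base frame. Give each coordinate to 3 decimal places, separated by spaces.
after link 1: o_1 = (0.0000, 0.0000, 2.0000)
after link 2: o_2 = (2.1213, 2.1213, -1.0000)
after link 3: o_3 = (2.1213, 2.1213, 4.0000)
after link 4: o_4 = (4.9497, 4.9497, 4.0000)

4.950 4.950 4.000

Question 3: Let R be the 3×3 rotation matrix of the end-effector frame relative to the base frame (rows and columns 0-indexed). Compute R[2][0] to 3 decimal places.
End-effector x-axis (col 0 of R) = (0.3536,-0.3536,-0.8660)
R[2][0] = -0.8660

-0.866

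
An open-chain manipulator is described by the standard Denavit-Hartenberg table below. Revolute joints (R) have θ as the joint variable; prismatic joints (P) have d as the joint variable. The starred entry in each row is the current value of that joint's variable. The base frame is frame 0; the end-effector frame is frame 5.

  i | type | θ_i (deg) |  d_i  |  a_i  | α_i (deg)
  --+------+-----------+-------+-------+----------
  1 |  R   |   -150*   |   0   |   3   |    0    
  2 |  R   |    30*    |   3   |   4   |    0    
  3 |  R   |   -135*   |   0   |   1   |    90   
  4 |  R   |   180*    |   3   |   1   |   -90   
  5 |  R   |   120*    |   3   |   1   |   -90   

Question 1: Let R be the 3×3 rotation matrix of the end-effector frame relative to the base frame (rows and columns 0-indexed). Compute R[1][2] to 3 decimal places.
0.966

End-effector z-axis (col 2 of R) = (0.2588,0.9659,-0.0000)
R[1][2] = 0.9659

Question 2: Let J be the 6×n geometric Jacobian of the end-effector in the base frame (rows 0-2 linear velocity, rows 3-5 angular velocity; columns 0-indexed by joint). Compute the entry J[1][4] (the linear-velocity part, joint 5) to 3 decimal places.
0.966

axis z_4 = (0.0000,-0.0000,-1.0000); lever o_n−o_4 = (-0.9659,0.2588,-3.0000)
cross product → J_v[:, 4] = (0.2588,0.9659,-0.0000)
J_ω[:, 4] = z_4
entry J[1][4] = 0.9659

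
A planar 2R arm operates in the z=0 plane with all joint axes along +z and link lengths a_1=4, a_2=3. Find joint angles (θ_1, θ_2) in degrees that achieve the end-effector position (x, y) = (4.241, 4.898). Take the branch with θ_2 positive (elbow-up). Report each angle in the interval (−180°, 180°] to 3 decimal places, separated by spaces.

cos θ_2 = (41.9765−4²−3²)/(2·4·3) = 0.7074; θ_2 = 44.9800° (elbow-up)
β = atan2(4.8980,4.2410) = 49.1119°; ψ = atan2(2.1206,6.1221) = 19.1052°
θ_1 = β − ψ = 30.0067°

30.007 44.980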